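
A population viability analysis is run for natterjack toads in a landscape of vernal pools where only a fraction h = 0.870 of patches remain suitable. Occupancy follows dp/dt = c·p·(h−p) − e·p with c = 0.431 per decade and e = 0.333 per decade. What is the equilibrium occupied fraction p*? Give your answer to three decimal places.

Setting dp/dt = 0 and dividing by p* gives c·(h−p*) = e.
So p* = h − e/c = 0.870 − 0.333/0.431 = 0.870 − 0.7726 = 0.0974.

0.097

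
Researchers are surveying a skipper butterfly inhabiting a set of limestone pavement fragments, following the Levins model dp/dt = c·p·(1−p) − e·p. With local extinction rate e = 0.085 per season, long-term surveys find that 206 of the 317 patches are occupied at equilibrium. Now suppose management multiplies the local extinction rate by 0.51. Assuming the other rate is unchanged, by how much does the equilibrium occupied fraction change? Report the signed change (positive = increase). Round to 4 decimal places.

0.1716

Observed p* = 206/317 = 0.64984.
Balance c(1−p*) = e gives c = e/(1 − 0.64984) = 0.085/0.35016 = 0.24275.
New p* = 1 − e/c = 1 − 0.04335/0.24275 = 0.82142.
Δp* = 0.82142 − 0.64984 = +0.17158.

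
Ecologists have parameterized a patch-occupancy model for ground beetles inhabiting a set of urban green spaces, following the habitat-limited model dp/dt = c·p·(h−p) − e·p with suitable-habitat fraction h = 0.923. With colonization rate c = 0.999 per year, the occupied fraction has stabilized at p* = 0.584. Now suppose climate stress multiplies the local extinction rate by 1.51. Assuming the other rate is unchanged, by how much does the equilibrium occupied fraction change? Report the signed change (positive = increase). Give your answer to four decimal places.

-0.1729

Balance c(h−p*) = e gives e = 0.999×(0.923 − 0.58400) = 0.33866.
New p* = 0.923 − e/c = 0.923 − 0.51138/0.99900 = 0.41111.
Δp* = 0.41111 − 0.58400 = -0.17289.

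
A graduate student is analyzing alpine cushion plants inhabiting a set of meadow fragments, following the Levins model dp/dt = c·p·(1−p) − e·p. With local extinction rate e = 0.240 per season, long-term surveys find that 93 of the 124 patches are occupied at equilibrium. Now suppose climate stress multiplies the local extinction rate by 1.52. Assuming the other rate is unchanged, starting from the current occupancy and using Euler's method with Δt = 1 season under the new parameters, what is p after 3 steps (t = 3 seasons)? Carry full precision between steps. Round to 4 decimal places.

0.6253

Observed p* = 93/124 = 0.75000.
Balance c(1−p*) = e gives c = e/(1 − 0.75000) = 0.240/0.25000 = 0.96000.
Starting from p₀ = 0.75000; update p ← p + (dp/dt)·Δt with the new parameters.
t = 1: p = 0.75000 + (-0.09360) = 0.65640
t = 2: p = 0.65640 + (-0.02294) = 0.63346
t = 3: p = 0.63346 + (-0.00819) = 0.62528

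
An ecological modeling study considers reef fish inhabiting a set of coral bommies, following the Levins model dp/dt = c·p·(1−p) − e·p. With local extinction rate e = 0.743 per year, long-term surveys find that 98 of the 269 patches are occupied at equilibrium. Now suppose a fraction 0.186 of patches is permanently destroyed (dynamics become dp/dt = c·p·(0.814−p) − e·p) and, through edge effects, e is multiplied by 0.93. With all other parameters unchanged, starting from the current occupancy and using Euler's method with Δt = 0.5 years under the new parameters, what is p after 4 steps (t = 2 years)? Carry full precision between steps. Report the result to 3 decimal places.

0.283

Observed p* = 98/269 = 0.36431.
Balance c(1−p*) = e gives c = e/(1 − 0.36431) = 0.743/0.63569 = 1.16881.
Starting from p₀ = 0.36431; update p ← p + (dp/dt)·Δt with the new parameters.
p: 0.36431 → 0.33419  (Δp = -0.03013)
p: 0.33419 → 0.31243  (Δp = -0.02175)
p: 0.31243 → 0.29607  (Δp = -0.01636)
p: 0.29607 → 0.28339  (Δp = -0.01268)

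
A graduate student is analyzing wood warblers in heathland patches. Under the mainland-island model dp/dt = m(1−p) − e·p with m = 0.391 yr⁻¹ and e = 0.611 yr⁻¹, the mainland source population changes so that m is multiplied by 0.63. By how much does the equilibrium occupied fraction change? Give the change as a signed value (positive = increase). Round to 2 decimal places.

Before: p* = 0.391/(0.391+0.611) = 0.3902.
After: m = 0.24633, e = 0.611; p* = 0.24633/0.8573 = 0.2873.
Δp* = 0.2873 − 0.3902 = -0.1029.

-0.10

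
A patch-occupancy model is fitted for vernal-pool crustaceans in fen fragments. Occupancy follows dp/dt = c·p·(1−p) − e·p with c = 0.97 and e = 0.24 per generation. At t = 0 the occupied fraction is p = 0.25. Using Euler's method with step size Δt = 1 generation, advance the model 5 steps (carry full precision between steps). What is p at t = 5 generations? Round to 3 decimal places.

0.737

Update rule: p ← p + [c·p·(1−p) − e·p]·Δt with Δt = 1.
step 1: Δp = +0.12188, p = 0.37188
step 2: Δp = +0.13733, p = 0.50920
step 3: Δp = +0.12021, p = 0.62941
step 4: Δp = +0.07520, p = 0.70461
step 5: Δp = +0.03279, p = 0.73739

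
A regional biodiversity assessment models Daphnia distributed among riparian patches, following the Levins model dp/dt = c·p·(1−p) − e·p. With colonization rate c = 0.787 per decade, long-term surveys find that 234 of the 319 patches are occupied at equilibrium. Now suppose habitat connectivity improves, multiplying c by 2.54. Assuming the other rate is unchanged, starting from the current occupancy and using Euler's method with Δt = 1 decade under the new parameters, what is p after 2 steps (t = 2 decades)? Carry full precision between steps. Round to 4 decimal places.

Observed p* = 234/319 = 0.73354.
Balance c(1−p*) = e gives e = 0.787×(1 − 0.73354) = 0.20970.
Starting from p₀ = 0.73354; update p ← p + (dp/dt)·Δt with the new parameters.
t = 1: p = 0.73354 + (+0.23689) = 0.97043
t = 2: p = 0.97043 + (-0.14615) = 0.82429

0.8243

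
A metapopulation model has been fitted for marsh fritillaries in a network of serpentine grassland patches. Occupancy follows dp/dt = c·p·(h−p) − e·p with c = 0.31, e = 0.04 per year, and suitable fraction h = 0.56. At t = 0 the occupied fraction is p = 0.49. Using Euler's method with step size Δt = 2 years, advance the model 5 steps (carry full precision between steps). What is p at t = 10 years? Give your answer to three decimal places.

0.442

Update rule: p ← p + [c·p·(h−p) − e·p]·Δt with Δt = 2.
step 1: Δp = -0.01793, p = 0.47207
step 2: Δp = -0.01203, p = 0.46004
step 3: Δp = -0.00829, p = 0.45175
step 4: Δp = -0.00582, p = 0.44593
step 5: Δp = -0.00414, p = 0.44179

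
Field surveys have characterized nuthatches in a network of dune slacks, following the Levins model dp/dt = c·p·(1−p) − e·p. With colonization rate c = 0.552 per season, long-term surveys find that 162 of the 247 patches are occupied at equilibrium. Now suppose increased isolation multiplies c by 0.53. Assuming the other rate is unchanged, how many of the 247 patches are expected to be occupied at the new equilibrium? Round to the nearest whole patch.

Observed p* = 162/247 = 0.65587.
Balance c(1−p*) = e gives e = 0.552×(1 − 0.65587) = 0.18996.
New p* = 1 − e/c = 1 − 0.18996/0.29256 = 0.35070.
Expected occupied = 247 × 0.35070 = 86.62 ≈ 87.

87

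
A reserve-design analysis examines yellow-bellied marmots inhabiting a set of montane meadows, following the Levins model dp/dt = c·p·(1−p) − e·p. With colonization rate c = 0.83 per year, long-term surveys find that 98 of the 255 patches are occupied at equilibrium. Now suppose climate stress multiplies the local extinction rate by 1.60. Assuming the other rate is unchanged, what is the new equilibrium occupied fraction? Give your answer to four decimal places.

0.0149

Observed p* = 98/255 = 0.38431.
Balance c(1−p*) = e gives e = 0.83×(1 − 0.38431) = 0.51102.
New p* = 1 − e/c = 1 − 0.81763/0.83000 = 0.01490.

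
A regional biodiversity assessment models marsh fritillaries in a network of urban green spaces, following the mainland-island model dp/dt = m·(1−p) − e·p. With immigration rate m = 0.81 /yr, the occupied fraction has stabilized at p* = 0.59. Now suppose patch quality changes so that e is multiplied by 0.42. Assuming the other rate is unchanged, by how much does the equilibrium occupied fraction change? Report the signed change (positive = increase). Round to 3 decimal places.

0.184

Balance m(1−p*) = e·p* gives e = m(1−p*)/p* = 0.81×0.41000/0.59000 = 0.56288.
New p* = m/(m+e) = 0.81000/(0.81000+0.23641) = 0.77408.
Δp* = 0.77408 − 0.59000 = +0.18408.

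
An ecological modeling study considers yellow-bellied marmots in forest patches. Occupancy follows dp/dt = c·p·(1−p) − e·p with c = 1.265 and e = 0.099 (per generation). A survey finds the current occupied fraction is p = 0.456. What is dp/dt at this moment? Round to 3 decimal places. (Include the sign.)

Colonization term: c·p·(1−p) = 1.265×0.456×0.5440 = 0.31380.
Extinction term: e·p = 0.04514.
dp/dt = 0.31380 − 0.04514 = 0.26866.

0.269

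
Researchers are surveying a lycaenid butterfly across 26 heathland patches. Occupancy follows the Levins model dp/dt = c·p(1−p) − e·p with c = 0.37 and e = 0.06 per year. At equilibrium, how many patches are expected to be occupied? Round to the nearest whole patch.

p* = 1 − e/c = 1 − 0.06/0.37 = 0.8378.
Expected occupied patches = N × p* = 26 × 0.8378 = 21.78 ≈ 22.

22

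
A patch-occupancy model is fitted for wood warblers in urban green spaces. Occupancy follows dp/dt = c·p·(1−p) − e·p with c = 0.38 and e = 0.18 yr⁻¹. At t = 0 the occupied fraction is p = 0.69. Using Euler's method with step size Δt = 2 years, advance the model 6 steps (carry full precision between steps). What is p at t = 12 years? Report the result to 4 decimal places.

Update rule: p ← p + [c·p·(1−p) − e·p]·Δt with Δt = 2.
t = 2: p = 0.69000 + (-0.08584) = 0.60416
t = 4: p = 0.60416 + (-0.03575) = 0.56842
t = 6: p = 0.56842 + (-0.01819) = 0.55023
t = 8: p = 0.55023 + (-0.01000) = 0.54023
t = 10: p = 0.54023 + (-0.00571) = 0.53452
t = 12: p = 0.53452 + (-0.00333) = 0.53119

0.5312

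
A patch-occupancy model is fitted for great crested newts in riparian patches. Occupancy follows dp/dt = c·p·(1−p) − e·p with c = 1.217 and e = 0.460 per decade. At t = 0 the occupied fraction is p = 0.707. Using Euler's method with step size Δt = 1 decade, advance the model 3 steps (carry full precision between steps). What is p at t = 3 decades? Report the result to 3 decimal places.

0.623

Update rule: p ← p + [c·p·(1−p) − e·p]·Δt with Δt = 1.
  1  |  dp/dt·Δt = -0.073117  |  p_1 = 0.633883
  2  |  dp/dt·Δt = -0.009150  |  p_2 = 0.624732
  3  |  dp/dt·Δt = -0.002061  |  p_3 = 0.622671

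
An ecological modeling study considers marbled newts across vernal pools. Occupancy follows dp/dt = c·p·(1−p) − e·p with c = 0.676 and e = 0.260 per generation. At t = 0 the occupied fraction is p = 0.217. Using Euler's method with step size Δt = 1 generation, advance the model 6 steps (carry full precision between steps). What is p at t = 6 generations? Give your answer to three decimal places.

Update rule: p ← p + [c·p·(1−p) − e·p]·Δt with Δt = 1.
p: 0.21700 → 0.27544  (Δp = +0.05844)
p: 0.27544 → 0.33874  (Δp = +0.06330)
p: 0.33874 → 0.40209  (Δp = +0.06335)
p: 0.40209 → 0.46006  (Δp = +0.05798)
p: 0.46006 → 0.50837  (Δp = +0.04831)
p: 0.50837 → 0.54514  (Δp = +0.03678)

0.545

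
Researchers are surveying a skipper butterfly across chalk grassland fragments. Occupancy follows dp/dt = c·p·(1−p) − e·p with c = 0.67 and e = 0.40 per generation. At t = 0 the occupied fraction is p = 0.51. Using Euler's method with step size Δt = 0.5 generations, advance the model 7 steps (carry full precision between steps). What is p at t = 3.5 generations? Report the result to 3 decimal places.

0.435

Update rule: p ← p + [c·p·(1−p) − e·p]·Δt with Δt = 0.5.
  1  |  dp/dt·Δt = -0.018284  |  p_1 = 0.491717
  2  |  dp/dt·Δt = -0.014616  |  p_2 = 0.477100
  3  |  dp/dt·Δt = -0.011846  |  p_3 = 0.465254
  4  |  dp/dt·Δt = -0.009705  |  p_4 = 0.455549
  5  |  dp/dt·Δt = -0.008022  |  p_5 = 0.447527
  6  |  dp/dt·Δt = -0.006678  |  p_6 = 0.440850
  7  |  dp/dt·Δt = -0.005592  |  p_7 = 0.435258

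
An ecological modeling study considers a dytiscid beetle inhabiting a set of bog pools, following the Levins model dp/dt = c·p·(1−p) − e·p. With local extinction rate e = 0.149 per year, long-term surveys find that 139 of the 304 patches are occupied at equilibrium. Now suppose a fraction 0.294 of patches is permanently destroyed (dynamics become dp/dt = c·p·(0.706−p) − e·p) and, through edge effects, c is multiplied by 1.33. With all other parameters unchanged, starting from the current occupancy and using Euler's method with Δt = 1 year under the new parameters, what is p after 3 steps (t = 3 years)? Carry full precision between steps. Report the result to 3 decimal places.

0.393

Observed p* = 139/304 = 0.45724.
Balance c(1−p*) = e gives c = e/(1 − 0.45724) = 0.149/0.54276 = 0.27452.
Starting from p₀ = 0.45724; update p ← p + (dp/dt)·Δt with the new parameters.
step 1: Δp = -0.02660, p = 0.43064
step 2: Δp = -0.02087, p = 0.40977
step 3: Δp = -0.01674, p = 0.39303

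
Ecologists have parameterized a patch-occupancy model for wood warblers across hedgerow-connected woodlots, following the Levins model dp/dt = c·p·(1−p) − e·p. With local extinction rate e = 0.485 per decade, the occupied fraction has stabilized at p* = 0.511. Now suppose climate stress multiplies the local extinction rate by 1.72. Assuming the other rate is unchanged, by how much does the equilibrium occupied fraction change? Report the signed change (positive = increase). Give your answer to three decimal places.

-0.352

Balance c(1−p*) = e gives c = e/(1 − 0.51100) = 0.485/0.48900 = 0.99182.
New p* = 1 − e/c = 1 − 0.83420/0.99182 = 0.15892.
Δp* = 0.15892 − 0.51100 = -0.35208.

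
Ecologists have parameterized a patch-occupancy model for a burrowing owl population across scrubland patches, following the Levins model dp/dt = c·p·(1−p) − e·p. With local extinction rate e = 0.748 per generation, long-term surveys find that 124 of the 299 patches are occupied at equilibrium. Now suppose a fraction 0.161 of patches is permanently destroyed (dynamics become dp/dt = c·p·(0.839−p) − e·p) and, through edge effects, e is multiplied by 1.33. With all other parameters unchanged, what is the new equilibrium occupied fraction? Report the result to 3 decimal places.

Observed p* = 124/299 = 0.41472.
Balance c(1−p*) = e gives c = e/(1 − 0.41472) = 0.748/0.58528 = 1.27802.
New p* = 0.839 − e/c = 0.839 − 0.99484/1.27802 = 0.06058.

0.061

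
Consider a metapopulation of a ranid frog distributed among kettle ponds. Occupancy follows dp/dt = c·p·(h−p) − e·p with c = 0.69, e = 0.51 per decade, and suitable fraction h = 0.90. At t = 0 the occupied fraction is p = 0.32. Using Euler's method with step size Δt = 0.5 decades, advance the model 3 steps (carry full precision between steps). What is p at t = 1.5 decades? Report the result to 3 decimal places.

Update rule: p ← p + [c·p·(h−p) − e·p]·Δt with Δt = 0.5.
  1  |  dp/dt·Δt = -0.017568  |  p_1 = 0.302432
  2  |  dp/dt·Δt = -0.014770  |  p_2 = 0.287662
  3  |  dp/dt·Δt = -0.012583  |  p_3 = 0.275078

0.275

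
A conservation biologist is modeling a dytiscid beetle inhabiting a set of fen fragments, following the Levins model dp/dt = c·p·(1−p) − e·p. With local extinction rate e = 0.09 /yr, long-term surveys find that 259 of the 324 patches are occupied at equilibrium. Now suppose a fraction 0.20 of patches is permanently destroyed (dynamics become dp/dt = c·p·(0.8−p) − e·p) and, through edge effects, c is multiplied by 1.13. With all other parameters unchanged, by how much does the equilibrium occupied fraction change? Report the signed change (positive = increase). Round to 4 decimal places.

-0.1769

Observed p* = 259/324 = 0.79938.
Balance c(1−p*) = e gives c = e/(1 − 0.79938) = 0.09/0.20062 = 0.44861.
New p* = 0.8 − e/c = 0.8 − 0.09000/0.50693 = 0.62246.
Δp* = 0.62246 − 0.79938 = -0.17692.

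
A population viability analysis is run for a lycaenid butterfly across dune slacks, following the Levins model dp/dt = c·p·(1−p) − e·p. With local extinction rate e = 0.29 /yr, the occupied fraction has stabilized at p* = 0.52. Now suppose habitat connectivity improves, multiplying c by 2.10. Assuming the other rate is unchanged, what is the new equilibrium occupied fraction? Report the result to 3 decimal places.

0.771

Balance c(1−p*) = e gives c = e/(1 − 0.52000) = 0.29/0.48000 = 0.60417.
New p* = 1 − e/c = 1 − 0.29000/1.26876 = 0.77143.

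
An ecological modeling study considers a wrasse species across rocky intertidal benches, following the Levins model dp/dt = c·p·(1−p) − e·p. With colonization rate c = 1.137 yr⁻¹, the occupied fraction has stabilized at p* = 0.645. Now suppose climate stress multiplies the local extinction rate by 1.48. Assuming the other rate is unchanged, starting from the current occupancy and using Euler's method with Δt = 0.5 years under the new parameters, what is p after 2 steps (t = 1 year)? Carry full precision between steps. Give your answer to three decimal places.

0.547

Balance c(1−p*) = e gives e = 1.137×(1 − 0.64500) = 0.40363.
Starting from p₀ = 0.64500; update p ← p + (dp/dt)·Δt with the new parameters.
step 1: Δp = -0.06248, p = 0.58252
step 2: Δp = -0.03574, p = 0.54678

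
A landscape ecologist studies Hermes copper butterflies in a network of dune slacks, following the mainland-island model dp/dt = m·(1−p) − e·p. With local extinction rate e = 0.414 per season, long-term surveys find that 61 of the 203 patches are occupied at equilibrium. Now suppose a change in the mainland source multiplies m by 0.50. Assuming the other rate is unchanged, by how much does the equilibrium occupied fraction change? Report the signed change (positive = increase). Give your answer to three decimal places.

Observed p* = 61/203 = 0.30049.
Balance m(1−p*) = e·p* gives m = e·p*/(1−p*) = 0.414×0.30049/0.69951 = 0.17784.
New p* = m/(m+e) = 0.08892/(0.08892+0.41400) = 0.17681.
Δp* = 0.17681 − 0.30049 = -0.12368.

-0.124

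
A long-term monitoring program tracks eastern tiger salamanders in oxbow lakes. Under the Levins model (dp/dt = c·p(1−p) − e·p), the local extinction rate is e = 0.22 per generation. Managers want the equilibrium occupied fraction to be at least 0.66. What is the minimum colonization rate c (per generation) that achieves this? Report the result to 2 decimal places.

p* = 1 − e/c ≥ 0.66 requires e/c ≤ 0.3400, i.e. c ≥ e/0.3400.
c_min = 0.22/0.3400 = 0.6471.

0.65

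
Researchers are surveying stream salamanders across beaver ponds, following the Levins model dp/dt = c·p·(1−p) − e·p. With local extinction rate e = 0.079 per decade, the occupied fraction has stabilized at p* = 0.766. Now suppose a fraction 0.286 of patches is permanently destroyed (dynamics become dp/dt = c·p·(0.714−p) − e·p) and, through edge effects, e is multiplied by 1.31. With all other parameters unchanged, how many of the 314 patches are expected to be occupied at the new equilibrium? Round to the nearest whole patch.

Balance c(1−p*) = e gives c = e/(1 − 0.76600) = 0.079/0.23400 = 0.33761.
New p* = 0.714 − e/c = 0.714 − 0.10349/0.33761 = 0.40746.
Expected occupied = 314 × 0.40746 = 127.94 ≈ 128.

128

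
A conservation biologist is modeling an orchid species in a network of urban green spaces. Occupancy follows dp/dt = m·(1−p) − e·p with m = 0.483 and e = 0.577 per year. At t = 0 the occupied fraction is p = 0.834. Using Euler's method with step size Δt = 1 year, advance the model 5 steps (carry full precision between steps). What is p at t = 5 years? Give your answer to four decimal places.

0.4557

Update rule: p ← p + [m·(1−p) − e·p]·Δt with Δt = 1.
t = 1: p = 0.83400 + (-0.40104) = 0.43296
t = 2: p = 0.43296 + (+0.02406) = 0.45702
t = 3: p = 0.45702 + (-0.00144) = 0.45558
t = 4: p = 0.45558 + (+0.00009) = 0.45567
t = 5: p = 0.45567 + (-0.00001) = 0.45566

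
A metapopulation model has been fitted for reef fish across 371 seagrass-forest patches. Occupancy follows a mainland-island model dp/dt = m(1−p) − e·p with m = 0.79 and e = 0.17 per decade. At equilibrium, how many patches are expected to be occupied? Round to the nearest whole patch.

p* = m/(m+e) = 0.79/0.9600 = 0.8229.
Expected occupied patches = N × p* = 371 × 0.8229 = 305.30 ≈ 305.

305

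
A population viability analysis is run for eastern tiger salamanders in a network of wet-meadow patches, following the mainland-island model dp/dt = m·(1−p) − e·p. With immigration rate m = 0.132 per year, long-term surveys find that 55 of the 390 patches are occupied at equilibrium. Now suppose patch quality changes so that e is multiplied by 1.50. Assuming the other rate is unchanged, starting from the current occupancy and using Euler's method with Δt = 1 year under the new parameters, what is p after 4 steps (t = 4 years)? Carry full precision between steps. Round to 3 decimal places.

Observed p* = 55/390 = 0.14103.
Balance m(1−p*) = e·p* gives e = m(1−p*)/p* = 0.132×0.85897/0.14103 = 0.80400.
Starting from p₀ = 0.14103; update p ← p + (dp/dt)·Δt with the new parameters.
p: 0.14103 → 0.08433  (Δp = -0.05669)
p: 0.08433 → 0.10350  (Δp = +0.01916)
p: 0.10350 → 0.09702  (Δp = -0.00648)
p: 0.09702 → 0.09921  (Δp = +0.00219)

0.099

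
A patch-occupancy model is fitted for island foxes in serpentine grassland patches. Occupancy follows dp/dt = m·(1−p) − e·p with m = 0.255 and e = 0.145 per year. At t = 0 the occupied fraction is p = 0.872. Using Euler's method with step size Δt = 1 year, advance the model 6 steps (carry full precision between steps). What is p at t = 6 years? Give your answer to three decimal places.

0.648

Update rule: p ← p + [m·(1−p) − e·p]·Δt with Δt = 1.
t = 1: p = 0.87200 + (-0.09380) = 0.77820
t = 2: p = 0.77820 + (-0.05628) = 0.72192
t = 3: p = 0.72192 + (-0.03377) = 0.68815
t = 4: p = 0.68815 + (-0.02026) = 0.66789
t = 5: p = 0.66789 + (-0.01216) = 0.65573
t = 6: p = 0.65573 + (-0.00729) = 0.64844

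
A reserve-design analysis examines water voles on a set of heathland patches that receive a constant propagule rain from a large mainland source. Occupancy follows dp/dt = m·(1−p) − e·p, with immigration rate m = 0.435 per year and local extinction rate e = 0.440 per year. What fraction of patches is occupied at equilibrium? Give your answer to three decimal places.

0.497

At equilibrium the propagule rain into empty patches balances local extinction: m(1−p*) = e·p*.
p* = m/(m+e) = 0.435/(0.435+0.440) = 0.435/0.8750 = 0.4971.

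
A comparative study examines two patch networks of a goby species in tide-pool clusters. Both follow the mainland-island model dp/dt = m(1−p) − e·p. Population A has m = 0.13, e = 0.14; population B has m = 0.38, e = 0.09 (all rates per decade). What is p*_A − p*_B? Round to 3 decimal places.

A: p*_A = m/(m+e) = 0.13/0.2700 = 0.4815.
B: p*_B = 0.38/0.4700 = 0.8085.
p*_A − p*_B = 0.4815 − 0.8085 = -0.3270.

-0.327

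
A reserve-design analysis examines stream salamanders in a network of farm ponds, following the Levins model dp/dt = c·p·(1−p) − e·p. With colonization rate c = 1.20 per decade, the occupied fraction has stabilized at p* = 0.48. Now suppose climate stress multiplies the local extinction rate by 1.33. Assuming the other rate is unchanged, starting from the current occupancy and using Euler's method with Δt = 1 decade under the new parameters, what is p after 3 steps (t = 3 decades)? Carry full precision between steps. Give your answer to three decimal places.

Balance c(1−p*) = e gives e = 1.20×(1 − 0.48000) = 0.62400.
Starting from p₀ = 0.48000; update p ← p + (dp/dt)·Δt with the new parameters.
  1  |  dp/dt·Δt = -0.098842  |  p_1 = 0.381158
  2  |  dp/dt·Δt = -0.033279  |  p_2 = 0.347879
  3  |  dp/dt·Δt = -0.016481  |  p_3 = 0.331399

0.331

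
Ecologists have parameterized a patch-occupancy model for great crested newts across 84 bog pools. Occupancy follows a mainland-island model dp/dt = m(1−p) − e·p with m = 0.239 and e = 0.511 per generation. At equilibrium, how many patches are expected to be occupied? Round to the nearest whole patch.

27

p* = m/(m+e) = 0.239/0.7500 = 0.3187.
Expected occupied patches = N × p* = 84 × 0.3187 = 26.77 ≈ 27.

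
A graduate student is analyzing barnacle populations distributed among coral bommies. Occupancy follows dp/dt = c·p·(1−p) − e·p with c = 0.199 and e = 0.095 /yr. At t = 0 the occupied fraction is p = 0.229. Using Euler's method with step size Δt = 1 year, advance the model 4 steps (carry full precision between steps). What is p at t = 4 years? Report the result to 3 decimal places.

Update rule: p ← p + [c·p·(1−p) − e·p]·Δt with Δt = 1.
step 1: Δp = +0.01338, p = 0.24238
step 2: Δp = +0.01352, p = 0.25590
step 3: Δp = +0.01358, p = 0.26948
step 4: Δp = +0.01357, p = 0.28305

0.283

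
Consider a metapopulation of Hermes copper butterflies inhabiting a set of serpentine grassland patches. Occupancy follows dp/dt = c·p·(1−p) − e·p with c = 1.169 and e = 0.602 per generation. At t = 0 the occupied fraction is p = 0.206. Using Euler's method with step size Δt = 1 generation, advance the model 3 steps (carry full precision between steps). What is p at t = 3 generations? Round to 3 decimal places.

0.398

Update rule: p ← p + [c·p·(1−p) − e·p]·Δt with Δt = 1.
  1  |  dp/dt·Δt = +0.067194  |  p_1 = 0.273194
  2  |  dp/dt·Δt = +0.067653  |  p_2 = 0.340847
  3  |  dp/dt·Δt = +0.057450  |  p_3 = 0.398297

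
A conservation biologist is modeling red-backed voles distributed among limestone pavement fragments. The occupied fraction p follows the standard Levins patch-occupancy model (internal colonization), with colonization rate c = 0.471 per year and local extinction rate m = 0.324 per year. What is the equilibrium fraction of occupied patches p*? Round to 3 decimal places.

0.312

At equilibrium, colonization balances extinction: c·p*·(1−p*) = m·p*.
So p* = 1 − m/c = 1 − 0.324/0.471 = 1 − 0.6879 = 0.3121.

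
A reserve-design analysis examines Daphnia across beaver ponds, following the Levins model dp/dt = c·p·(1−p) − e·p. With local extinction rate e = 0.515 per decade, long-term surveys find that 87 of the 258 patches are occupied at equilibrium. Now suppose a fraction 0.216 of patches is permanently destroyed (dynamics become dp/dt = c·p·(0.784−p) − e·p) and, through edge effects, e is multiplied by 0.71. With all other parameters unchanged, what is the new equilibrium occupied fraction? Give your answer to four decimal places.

0.3134

Observed p* = 87/258 = 0.33721.
Balance c(1−p*) = e gives c = e/(1 − 0.33721) = 0.515/0.66279 = 0.77702.
New p* = 0.784 − e/c = 0.784 − 0.36565/0.77702 = 0.31342.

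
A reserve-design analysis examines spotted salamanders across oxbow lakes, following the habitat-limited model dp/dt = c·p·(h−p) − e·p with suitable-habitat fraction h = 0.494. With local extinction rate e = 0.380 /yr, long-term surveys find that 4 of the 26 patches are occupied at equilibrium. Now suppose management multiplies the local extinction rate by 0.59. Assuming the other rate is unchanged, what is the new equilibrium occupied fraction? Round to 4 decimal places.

Observed p* = 4/26 = 0.15385.
Balance c(h−p*) = e gives c = e/(0.494 − 0.15385) = 0.380/0.34015 = 1.11715.
New p* = 0.494 − e/c = 0.494 − 0.22420/1.11715 = 0.29331.

0.2933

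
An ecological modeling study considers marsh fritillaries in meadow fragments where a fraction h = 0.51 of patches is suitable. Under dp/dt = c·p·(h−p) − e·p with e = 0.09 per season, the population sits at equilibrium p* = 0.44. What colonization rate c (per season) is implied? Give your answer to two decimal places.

1.29

At equilibrium c(h−p*) = e, so c = e/(h−p*).
c = 0.09/(0.51 − 0.44) = 0.09/0.0700 = 1.2857.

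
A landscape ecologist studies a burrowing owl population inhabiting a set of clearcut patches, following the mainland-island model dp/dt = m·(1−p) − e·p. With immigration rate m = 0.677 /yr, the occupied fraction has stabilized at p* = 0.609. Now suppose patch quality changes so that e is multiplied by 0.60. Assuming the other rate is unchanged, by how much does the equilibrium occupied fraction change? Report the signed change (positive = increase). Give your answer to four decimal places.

0.1129

Balance m(1−p*) = e·p* gives e = m(1−p*)/p* = 0.677×0.39100/0.60900 = 0.43466.
New p* = m/(m+e) = 0.67700/(0.67700+0.26080) = 0.72190.
Δp* = 0.72190 − 0.60900 = +0.11290.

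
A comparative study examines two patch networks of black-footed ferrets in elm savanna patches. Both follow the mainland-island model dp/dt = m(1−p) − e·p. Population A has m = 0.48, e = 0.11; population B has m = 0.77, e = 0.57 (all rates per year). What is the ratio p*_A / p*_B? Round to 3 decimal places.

1.416

A: p*_A = m/(m+e) = 0.48/0.5900 = 0.8136.
B: p*_B = 0.77/1.3400 = 0.5746.
p*_A / p*_B = 0.8136/0.5746 = 1.4158.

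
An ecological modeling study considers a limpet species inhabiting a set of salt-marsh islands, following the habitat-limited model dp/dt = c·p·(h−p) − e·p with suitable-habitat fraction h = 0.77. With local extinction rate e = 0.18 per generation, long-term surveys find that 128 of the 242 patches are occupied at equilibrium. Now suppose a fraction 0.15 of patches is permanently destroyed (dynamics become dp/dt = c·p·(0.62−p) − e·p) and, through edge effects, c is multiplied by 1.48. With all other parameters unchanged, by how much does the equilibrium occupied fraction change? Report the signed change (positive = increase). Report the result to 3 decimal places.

Observed p* = 128/242 = 0.52893.
Balance c(h−p*) = e gives c = e/(0.77 − 0.52893) = 0.18/0.24107 = 0.74667.
New p* = 0.62 − e/c = 0.62 − 0.18000/1.10507 = 0.45711.
Δp* = 0.45711 − 0.52893 = -0.07182.

-0.072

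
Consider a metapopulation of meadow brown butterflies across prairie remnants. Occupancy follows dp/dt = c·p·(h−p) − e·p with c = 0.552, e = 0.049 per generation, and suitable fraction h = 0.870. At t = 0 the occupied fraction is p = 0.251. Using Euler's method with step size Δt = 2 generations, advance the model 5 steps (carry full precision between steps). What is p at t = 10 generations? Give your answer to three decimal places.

Update rule: p ← p + [c·p·(h−p) − e·p]·Δt with Δt = 2.
t = 2: p = 0.25100 + (+0.14693) = 0.39793
t = 4: p = 0.39793 + (+0.16839) = 0.56632
t = 6: p = 0.56632 + (+0.13437) = 0.70069
t = 8: p = 0.70069 + (+0.06231) = 0.76299
t = 10: p = 0.76299 + (+0.01536) = 0.77836

0.778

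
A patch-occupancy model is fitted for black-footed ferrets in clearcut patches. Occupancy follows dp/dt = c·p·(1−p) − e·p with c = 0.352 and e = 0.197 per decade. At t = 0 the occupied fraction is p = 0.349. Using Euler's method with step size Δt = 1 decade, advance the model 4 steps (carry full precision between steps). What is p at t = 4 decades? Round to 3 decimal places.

Update rule: p ← p + [c·p·(1−p) − e·p]·Δt with Δt = 1.
p: 0.34900 → 0.36022  (Δp = +0.01122)
p: 0.36022 → 0.37038  (Δp = +0.01016)
p: 0.37038 → 0.37950  (Δp = +0.00912)
p: 0.37950 → 0.38763  (Δp = +0.00813)

0.388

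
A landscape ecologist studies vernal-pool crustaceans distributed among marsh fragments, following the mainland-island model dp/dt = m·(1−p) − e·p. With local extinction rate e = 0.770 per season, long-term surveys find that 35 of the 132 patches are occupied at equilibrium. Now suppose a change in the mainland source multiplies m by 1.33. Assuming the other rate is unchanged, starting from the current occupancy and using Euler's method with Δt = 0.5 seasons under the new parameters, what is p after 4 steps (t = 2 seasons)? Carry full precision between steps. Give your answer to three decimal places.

0.322

Observed p* = 35/132 = 0.26515.
Balance m(1−p*) = e·p* gives m = e·p*/(1−p*) = 0.770×0.26515/0.73485 = 0.27784.
Starting from p₀ = 0.26515; update p ← p + (dp/dt)·Δt with the new parameters.
t = 0.5: p = 0.26515 + (+0.03369) = 0.29884
t = 1: p = 0.29884 + (+0.01449) = 0.31333
t = 1.5: p = 0.31333 + (+0.00624) = 0.31957
t = 2: p = 0.31957 + (+0.00268) = 0.32225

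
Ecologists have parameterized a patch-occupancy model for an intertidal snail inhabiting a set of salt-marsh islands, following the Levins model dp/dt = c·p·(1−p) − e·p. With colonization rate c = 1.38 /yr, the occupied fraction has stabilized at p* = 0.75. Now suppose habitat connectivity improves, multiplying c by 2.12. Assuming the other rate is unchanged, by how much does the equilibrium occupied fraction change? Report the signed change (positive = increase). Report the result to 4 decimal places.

0.1321

Balance c(1−p*) = e gives e = 1.38×(1 − 0.75000) = 0.34500.
New p* = 1 − e/c = 1 − 0.34500/2.92560 = 0.88208.
Δp* = 0.88208 − 0.75000 = +0.13208.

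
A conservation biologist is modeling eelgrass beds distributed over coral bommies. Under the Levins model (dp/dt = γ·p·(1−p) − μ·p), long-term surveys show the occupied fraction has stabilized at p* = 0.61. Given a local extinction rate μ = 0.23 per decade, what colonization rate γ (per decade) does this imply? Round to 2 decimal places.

At equilibrium γ(1−p*) = μ, so γ = μ/(1−p*).
γ = 0.23/(1 − 0.61) = 0.23/0.3900 = 0.5897.

0.59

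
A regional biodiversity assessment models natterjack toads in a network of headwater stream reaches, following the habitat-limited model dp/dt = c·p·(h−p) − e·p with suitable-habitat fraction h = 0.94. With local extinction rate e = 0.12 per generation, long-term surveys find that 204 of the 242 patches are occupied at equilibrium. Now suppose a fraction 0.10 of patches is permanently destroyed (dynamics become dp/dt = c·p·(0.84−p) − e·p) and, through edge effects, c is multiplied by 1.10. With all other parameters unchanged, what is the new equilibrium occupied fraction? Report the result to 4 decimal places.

0.7518

Observed p* = 204/242 = 0.84298.
Balance c(h−p*) = e gives c = e/(0.94 − 0.84298) = 0.12/0.09702 = 1.23686.
New p* = 0.84 − e/c = 0.84 − 0.12000/1.36055 = 0.75180.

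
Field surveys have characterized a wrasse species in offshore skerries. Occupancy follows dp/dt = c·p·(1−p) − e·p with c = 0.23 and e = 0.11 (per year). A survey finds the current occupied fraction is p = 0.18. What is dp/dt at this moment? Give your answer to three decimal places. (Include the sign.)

Colonization term: c·p·(1−p) = 0.23×0.18×0.8200 = 0.03395.
Extinction term: e·p = 0.01980.
dp/dt = 0.03395 − 0.01980 = 0.01415.

0.014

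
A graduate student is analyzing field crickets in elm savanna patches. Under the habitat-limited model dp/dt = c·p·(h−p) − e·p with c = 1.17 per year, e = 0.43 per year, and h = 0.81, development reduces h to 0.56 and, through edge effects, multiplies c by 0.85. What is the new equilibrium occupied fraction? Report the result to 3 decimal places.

0.128

Before: p* = h − e/c = 0.81 − 0.43/1.17 = 0.81 − 0.3675 = 0.4425.
After: c = 0.9945, e = 0.43, h = 0.56; p* = 0.56 − 0.43/0.9945 = 0.1276.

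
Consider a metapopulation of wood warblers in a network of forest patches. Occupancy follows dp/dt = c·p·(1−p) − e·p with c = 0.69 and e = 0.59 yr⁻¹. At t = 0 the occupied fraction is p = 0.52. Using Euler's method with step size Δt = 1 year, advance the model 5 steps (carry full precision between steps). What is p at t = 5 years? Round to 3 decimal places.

0.236

Update rule: p ← p + [c·p·(1−p) − e·p]·Δt with Δt = 1.
  1  |  dp/dt·Δt = -0.134576  |  p_1 = 0.385424
  2  |  dp/dt·Δt = -0.063958  |  p_2 = 0.321466
  3  |  dp/dt·Δt = -0.039158  |  p_3 = 0.282308
  4  |  dp/dt·Δt = -0.026761  |  p_4 = 0.255547
  5  |  dp/dt·Δt = -0.019505  |  p_5 = 0.236042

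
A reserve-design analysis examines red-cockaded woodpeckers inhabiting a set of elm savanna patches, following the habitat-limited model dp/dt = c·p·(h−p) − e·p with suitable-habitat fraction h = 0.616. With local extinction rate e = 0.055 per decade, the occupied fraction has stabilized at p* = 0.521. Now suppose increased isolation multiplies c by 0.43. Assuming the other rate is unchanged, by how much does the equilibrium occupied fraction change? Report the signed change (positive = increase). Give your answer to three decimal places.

Balance c(h−p*) = e gives c = e/(0.616 − 0.52100) = 0.055/0.09500 = 0.57895.
New p* = 0.616 − e/c = 0.616 − 0.05500/0.24895 = 0.39507.
Δp* = 0.39507 − 0.52100 = -0.12593.

-0.126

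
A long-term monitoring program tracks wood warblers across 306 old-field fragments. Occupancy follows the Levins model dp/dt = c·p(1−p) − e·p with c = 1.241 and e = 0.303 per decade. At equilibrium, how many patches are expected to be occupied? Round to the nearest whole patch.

231

p* = 1 − e/c = 1 − 0.303/1.241 = 0.7558.
Expected occupied patches = N × p* = 306 × 0.7558 = 231.29 ≈ 231.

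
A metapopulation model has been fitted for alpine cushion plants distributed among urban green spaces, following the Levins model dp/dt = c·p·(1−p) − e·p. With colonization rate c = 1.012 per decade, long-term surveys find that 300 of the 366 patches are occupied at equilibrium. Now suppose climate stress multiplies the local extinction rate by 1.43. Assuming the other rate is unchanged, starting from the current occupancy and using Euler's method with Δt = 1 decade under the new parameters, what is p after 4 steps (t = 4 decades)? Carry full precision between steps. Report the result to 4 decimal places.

0.7423

Observed p* = 300/366 = 0.81967.
Balance c(1−p*) = e gives e = 1.012×(1 − 0.81967) = 0.18249.
Starting from p₀ = 0.81967; update p ← p + (dp/dt)·Δt with the new parameters.
  1  |  dp/dt·Δt = -0.064321  |  p_1 = 0.755351
  2  |  dp/dt·Δt = -0.010106  |  p_2 = 0.745246
  3  |  dp/dt·Δt = -0.002349  |  p_3 = 0.742897
  4  |  dp/dt·Δt = -0.000576  |  p_4 = 0.742321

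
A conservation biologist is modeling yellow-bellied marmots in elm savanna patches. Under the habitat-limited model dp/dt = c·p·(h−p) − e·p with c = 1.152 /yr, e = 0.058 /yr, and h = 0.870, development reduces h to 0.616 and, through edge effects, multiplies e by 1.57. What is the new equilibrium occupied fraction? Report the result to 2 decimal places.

Before: p* = h − e/c = 0.870 − 0.058/1.152 = 0.870 − 0.0503 = 0.8197.
After: c = 1.152, e = 0.09106, h = 0.616; p* = 0.616 − 0.09106/1.152 = 0.5370.

0.54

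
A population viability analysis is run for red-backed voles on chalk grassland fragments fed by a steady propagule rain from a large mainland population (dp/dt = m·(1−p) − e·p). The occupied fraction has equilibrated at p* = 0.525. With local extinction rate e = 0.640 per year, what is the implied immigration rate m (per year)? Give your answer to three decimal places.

0.707

At equilibrium m(1−p*) = e·p*, so m = e·p*/(1−p*).
m = 0.640 × 0.525 / 0.4750 = 0.3360/0.4750 = 0.7074.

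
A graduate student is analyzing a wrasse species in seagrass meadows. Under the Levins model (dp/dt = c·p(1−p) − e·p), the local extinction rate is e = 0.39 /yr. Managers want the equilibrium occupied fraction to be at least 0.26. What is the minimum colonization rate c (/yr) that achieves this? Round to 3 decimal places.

0.527

p* = 1 − e/c ≥ 0.26 requires e/c ≤ 0.7400, i.e. c ≥ e/0.7400.
c_min = 0.39/0.7400 = 0.5270.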